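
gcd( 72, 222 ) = 6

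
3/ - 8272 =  - 3/8272  =  - 0.00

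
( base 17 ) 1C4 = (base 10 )497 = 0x1f1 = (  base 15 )232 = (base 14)277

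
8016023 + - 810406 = 7205617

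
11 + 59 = 70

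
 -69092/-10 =6909 + 1/5 =6909.20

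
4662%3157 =1505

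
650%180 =110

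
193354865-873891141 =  - 680536276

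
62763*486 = 30502818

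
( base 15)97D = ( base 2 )100001011111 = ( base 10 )2143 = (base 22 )499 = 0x85F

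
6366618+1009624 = 7376242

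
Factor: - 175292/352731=-2^2 * 3^( - 1)*13^1*3371^1*117577^( - 1 )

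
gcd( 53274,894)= 6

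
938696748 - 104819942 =833876806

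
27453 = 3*9151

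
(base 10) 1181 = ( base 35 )xq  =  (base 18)3BB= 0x49d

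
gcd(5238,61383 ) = 3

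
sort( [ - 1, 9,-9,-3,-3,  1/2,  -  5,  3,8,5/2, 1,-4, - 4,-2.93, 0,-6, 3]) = [ - 9 ,-6, - 5, - 4, - 4, - 3, - 3, - 2.93,-1,0, 1/2, 1, 5/2, 3, 3, 8 , 9 ]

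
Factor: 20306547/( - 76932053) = - 3^2*11^ ( - 1 )*191^1*11813^1*6993823^( - 1)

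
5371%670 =11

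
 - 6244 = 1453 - 7697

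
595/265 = 119/53 = 2.25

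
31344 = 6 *5224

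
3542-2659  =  883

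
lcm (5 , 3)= 15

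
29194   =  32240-3046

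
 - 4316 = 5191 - 9507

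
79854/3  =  26618 = 26618.00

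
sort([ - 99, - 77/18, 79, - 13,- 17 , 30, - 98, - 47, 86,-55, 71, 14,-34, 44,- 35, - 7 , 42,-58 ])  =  [-99, - 98,  -  58, - 55,-47, - 35, - 34,  -  17,-13,-7, - 77/18,14,30, 42, 44, 71, 79,86]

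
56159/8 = 56159/8 = 7019.88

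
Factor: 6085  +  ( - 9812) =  - 3727 = - 3727^1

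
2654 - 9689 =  - 7035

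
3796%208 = 52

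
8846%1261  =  19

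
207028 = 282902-75874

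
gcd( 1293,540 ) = 3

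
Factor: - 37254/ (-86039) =42/97 = 2^1*3^1 * 7^1*97^( - 1 ) 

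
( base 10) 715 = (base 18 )23D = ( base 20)1FF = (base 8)1313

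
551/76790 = 551/76790 = 0.01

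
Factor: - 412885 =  - 5^1*11^1*7507^1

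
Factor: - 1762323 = - 3^1*587441^1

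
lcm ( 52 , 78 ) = 156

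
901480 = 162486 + 738994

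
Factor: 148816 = 2^4 * 71^1*131^1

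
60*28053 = 1683180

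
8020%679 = 551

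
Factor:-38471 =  - 17^1*31^1*73^1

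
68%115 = 68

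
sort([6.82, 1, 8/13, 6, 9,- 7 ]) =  [ - 7, 8/13,1,6,6.82,9 ] 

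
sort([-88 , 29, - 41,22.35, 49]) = [  -  88,  -  41,22.35,29, 49 ]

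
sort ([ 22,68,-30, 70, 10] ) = [-30, 10, 22,68, 70 ]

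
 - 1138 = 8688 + - 9826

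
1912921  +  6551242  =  8464163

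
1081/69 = 47/3 = 15.67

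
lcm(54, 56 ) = 1512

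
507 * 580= 294060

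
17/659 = 17/659   =  0.03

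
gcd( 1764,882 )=882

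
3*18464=55392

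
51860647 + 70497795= 122358442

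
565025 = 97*5825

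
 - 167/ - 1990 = 167/1990 = 0.08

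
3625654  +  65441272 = 69066926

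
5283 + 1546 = 6829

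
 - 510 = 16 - 526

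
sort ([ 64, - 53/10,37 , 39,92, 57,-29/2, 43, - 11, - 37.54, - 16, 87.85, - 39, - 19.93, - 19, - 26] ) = [- 39, - 37.54, - 26, - 19.93, - 19,-16, - 29/2,- 11, - 53/10 , 37,39, 43, 57, 64,87.85,92] 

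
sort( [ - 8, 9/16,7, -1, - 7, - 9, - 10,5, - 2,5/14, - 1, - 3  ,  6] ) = [ - 10,-9, - 8 ,-7 , - 3, - 2, - 1,- 1, 5/14,  9/16, 5, 6,  7 ] 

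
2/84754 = 1/42377 = 0.00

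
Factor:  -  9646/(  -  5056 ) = 4823/2528 =2^( - 5 ) * 7^1*13^1*53^1*79^(- 1)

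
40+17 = 57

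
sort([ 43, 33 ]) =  [ 33 , 43 ] 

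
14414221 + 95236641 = 109650862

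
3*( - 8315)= - 24945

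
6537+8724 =15261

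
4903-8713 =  -3810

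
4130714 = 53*77938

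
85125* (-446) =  - 37965750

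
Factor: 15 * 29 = 3^1*5^1*29^1 = 435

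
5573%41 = 38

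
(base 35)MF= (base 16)311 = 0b1100010001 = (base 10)785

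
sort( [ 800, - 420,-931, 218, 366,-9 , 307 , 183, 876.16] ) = [-931 ,  -  420,-9,183,218, 307, 366,800, 876.16 ] 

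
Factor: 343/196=7/4=2^(-2 )*7^1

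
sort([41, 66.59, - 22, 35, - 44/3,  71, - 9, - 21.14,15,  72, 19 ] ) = [-22, - 21.14, - 44/3,-9, 15,  19, 35, 41,66.59,  71,72]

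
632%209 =5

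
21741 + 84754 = 106495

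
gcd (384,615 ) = 3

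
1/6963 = 1/6963 = 0.00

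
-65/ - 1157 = 5/89 = 0.06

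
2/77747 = 2/77747  =  0.00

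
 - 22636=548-23184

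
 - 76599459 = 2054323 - 78653782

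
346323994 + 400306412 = 746630406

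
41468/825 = 41468/825= 50.26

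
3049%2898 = 151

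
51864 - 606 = 51258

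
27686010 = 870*31823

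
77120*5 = 385600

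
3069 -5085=  -  2016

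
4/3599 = 4/3599  =  0.00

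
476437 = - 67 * ( - 7111 )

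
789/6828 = 263/2276 = 0.12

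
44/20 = 11/5  =  2.20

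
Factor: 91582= 2^1*29^1*1579^1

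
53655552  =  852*62976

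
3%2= 1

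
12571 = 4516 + 8055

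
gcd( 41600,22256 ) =208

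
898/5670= 449/2835 =0.16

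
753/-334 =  - 3 + 249/334 = -2.25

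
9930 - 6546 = 3384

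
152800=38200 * 4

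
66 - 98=- 32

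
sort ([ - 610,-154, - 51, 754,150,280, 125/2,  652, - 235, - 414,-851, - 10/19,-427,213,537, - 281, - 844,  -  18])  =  [-851, - 844, - 610,-427, - 414, - 281, - 235, - 154, - 51, - 18, - 10/19, 125/2,150, 213, 280,537,652,754]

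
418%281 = 137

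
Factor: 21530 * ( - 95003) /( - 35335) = 409082918/7067 = 2^1*37^( -1) * 191^ ( - 1)*2153^1*95003^1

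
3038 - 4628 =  - 1590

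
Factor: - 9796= -2^2* 31^1 * 79^1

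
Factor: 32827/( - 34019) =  - 17^1* 1931^1 * 34019^(-1)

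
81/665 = 81/665 = 0.12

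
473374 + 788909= 1262283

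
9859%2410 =219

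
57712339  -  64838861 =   -  7126522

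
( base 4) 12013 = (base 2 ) 110000111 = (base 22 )HH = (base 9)474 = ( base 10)391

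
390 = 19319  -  18929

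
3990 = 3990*1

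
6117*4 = 24468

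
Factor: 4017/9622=2^ ( - 1)* 3^1 *13^1*17^( - 1)*103^1 * 283^ ( - 1)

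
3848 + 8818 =12666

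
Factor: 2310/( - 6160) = -2^(  -  3)*3^1 = -3/8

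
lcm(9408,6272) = 18816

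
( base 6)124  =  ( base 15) 37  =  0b110100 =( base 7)103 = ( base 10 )52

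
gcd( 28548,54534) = 366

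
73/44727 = 73/44727  =  0.00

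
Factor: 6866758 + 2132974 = 8999732=   2^2* 7^2*17^1*37^1*73^1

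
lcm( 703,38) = 1406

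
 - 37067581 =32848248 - 69915829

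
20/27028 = 5/6757 = 0.00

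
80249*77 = 6179173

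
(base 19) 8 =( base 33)8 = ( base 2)1000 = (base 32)8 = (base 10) 8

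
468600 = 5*93720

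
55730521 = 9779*5699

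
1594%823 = 771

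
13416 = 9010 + 4406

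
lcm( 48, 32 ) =96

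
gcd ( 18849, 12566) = 6283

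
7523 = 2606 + 4917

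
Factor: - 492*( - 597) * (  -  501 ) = -147155724 = - 2^2 * 3^3*41^1*167^1*199^1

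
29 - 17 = 12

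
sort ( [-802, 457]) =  [ - 802, 457 ] 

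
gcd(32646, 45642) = 6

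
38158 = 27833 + 10325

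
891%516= 375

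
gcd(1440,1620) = 180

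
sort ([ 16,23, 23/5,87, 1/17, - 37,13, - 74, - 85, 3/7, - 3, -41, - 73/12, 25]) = [ - 85, - 74,  -  41, - 37,-73/12, - 3,1/17,  3/7,23/5, 13, 16,23,25, 87]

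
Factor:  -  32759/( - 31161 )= 41/39 =3^( - 1)*13^( - 1 )*41^1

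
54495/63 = 865 = 865.00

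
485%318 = 167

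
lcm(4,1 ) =4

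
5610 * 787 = 4415070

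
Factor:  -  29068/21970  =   -2^1*5^( - 1)*13^(  -  1 )*43^1  =  -86/65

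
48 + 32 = 80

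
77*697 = 53669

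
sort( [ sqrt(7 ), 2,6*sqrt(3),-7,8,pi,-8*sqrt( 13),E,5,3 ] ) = [ - 8*sqrt(13),-7,2, sqrt(7 ),E,3,pi, 5,8,  6*sqrt( 3 ) ]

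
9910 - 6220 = 3690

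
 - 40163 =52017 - 92180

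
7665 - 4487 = 3178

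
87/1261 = 87/1261  =  0.07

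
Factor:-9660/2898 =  - 2^1*3^( - 1 )*5^1 = -10/3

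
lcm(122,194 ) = 11834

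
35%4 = 3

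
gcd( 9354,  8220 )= 6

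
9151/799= 9151/799 = 11.45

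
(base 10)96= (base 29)39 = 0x60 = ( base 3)10120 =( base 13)75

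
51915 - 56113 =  - 4198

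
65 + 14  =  79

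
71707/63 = 1138+ 13/63 = 1138.21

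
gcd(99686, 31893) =1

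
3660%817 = 392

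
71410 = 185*386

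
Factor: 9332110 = 2^1*5^1*389^1*2399^1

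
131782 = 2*65891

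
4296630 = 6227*690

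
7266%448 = 98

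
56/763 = 8/109 = 0.07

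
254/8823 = 254/8823 = 0.03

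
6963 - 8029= - 1066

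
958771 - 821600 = 137171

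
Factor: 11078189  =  11078189^1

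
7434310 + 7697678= 15131988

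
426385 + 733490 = 1159875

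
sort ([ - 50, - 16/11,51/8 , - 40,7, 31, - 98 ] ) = [ - 98,-50, - 40,- 16/11,  51/8,7 , 31] 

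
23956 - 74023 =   -  50067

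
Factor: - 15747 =-3^1*29^1 *181^1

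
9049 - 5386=3663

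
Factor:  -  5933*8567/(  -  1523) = 13^1*17^1 *349^1*659^1 * 1523^(-1 ) = 50828011/1523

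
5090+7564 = 12654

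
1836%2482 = 1836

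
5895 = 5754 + 141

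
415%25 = 15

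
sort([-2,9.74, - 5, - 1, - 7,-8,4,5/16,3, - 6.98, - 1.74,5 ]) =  [-8, - 7, - 6.98, - 5, - 2, - 1.74 , - 1,  5/16,3,  4, 5 , 9.74]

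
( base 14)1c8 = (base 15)19C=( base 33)B9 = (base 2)101110100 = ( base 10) 372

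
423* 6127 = 2591721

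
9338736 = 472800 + 8865936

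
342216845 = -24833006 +367049851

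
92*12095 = 1112740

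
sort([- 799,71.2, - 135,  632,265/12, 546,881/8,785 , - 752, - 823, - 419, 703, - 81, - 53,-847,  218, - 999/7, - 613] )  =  [ - 847, - 823, - 799,-752, - 613,  -  419,  -  999/7, - 135,-81,-53, 265/12,71.2, 881/8,218, 546, 632,  703,785]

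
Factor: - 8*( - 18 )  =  2^4 * 3^2 = 144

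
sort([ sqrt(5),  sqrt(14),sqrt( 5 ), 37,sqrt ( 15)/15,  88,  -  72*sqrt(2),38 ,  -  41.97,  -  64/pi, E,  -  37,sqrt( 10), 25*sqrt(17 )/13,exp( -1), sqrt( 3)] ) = [ - 72*sqrt ( 2), - 41.97,-37,-64/pi  ,  sqrt( 15) /15,exp( - 1),sqrt(3 ),sqrt( 5 ),sqrt(5),E,sqrt( 10),  sqrt(14),25*sqrt( 17) /13,37,38,88 ] 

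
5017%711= 40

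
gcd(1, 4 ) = 1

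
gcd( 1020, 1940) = 20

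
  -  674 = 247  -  921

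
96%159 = 96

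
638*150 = 95700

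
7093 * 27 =191511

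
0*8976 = 0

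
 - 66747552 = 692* ( - 96456)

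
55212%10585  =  2287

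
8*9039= 72312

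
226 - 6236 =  - 6010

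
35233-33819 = 1414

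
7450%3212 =1026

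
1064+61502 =62566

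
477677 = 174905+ 302772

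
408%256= 152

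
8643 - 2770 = 5873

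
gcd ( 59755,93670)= 1615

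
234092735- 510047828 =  - 275955093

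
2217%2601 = 2217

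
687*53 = 36411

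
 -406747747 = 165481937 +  - 572229684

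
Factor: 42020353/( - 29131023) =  - 3^( - 1 )*47^ ( - 1)*1163^1*36131^1*206603^( - 1)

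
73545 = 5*14709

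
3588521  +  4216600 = 7805121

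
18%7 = 4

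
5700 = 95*60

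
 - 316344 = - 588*538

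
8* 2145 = 17160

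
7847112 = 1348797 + 6498315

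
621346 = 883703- 262357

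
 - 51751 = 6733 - 58484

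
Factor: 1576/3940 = 2/5 = 2^1*5^(- 1 ) 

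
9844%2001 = 1840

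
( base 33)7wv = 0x2206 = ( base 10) 8710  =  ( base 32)8G6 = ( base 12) 505a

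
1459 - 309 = 1150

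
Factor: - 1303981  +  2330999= 1027018 = 2^1*513509^1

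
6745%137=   32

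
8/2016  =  1/252= 0.00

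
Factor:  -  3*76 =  - 228 = - 2^2*3^1*19^1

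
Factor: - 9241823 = -37^1*249779^1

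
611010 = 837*730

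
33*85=2805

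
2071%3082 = 2071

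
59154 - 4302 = 54852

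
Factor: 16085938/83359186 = 8042969/41679593= 11^1*31^( - 1)*47^2* 331^1*1344503^( - 1 ) 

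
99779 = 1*99779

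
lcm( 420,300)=2100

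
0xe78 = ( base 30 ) 43e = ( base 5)104304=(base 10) 3704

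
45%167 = 45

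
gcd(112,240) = 16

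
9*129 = 1161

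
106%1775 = 106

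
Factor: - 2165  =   - 5^1*433^1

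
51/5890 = 51/5890=0.01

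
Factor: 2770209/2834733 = 923403/944911=3^1*11^( - 1 )*13^1*17^( - 1 )*31^ (- 1)*163^( - 1 ) *23677^1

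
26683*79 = 2107957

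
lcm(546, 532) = 20748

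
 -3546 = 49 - 3595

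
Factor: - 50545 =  - 5^1*11^1*919^1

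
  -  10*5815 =-58150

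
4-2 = 2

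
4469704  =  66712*67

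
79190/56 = 39595/28 = 1414.11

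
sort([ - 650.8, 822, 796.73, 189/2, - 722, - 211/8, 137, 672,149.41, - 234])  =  [ - 722, - 650.8, - 234,  -  211/8,189/2,137,149.41, 672, 796.73, 822 ] 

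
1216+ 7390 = 8606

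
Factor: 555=3^1*5^1*37^1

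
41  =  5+36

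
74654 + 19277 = 93931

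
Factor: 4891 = 67^1*73^1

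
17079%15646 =1433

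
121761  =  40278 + 81483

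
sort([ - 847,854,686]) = [ - 847,686, 854]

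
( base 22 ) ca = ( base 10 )274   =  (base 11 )22a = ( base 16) 112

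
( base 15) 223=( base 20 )143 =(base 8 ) 743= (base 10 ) 483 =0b111100011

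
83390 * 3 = 250170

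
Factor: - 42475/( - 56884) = 2^( - 2 ) * 5^2 * 1699^1*14221^( - 1) 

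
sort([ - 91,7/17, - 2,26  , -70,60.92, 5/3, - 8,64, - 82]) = [ - 91,-82, - 70, - 8, - 2, 7/17,5/3 , 26,60.92,64] 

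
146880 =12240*12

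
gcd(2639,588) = 7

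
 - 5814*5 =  - 29070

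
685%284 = 117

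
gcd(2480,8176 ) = 16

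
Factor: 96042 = 2^1* 3^1*16007^1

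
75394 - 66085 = 9309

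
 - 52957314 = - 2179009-50778305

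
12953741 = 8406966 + 4546775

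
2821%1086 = 649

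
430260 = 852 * 505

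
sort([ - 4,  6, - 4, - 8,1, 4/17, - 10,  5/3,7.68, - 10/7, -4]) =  [-10, - 8, - 4 ,-4, - 4,-10/7, 4/17,  1,5/3, 6,7.68 ]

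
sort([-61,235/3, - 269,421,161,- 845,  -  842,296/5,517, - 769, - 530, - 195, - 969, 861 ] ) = [ - 969, -845, - 842, - 769, - 530, - 269, - 195, - 61, 296/5 , 235/3, 161, 421,517,861]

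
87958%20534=5822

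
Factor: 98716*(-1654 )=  - 2^3*23^1*29^1*37^1*827^1 = - 163276264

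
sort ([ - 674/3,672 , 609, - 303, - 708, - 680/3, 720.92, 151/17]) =[ - 708,  -  303, - 680/3, - 674/3, 151/17, 609 , 672,  720.92]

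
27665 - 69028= - 41363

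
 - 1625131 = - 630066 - 995065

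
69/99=23/33 = 0.70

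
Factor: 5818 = 2^1*2909^1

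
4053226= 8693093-4639867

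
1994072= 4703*424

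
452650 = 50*9053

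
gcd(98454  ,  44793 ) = 3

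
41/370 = 41/370 =0.11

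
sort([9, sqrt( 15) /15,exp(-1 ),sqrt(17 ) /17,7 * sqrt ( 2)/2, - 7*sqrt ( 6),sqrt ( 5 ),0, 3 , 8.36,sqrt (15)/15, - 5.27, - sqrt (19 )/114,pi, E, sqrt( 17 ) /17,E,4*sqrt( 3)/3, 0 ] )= [ - 7*sqrt(6 ) , - 5.27, - sqrt ( 19)/114,0,0,sqrt ( 17 ) /17,sqrt( 17)/17,sqrt(15 ) /15,sqrt ( 15)/15,  exp( - 1 ) , sqrt( 5), 4*sqrt ( 3)/3,E,  E, 3,pi,7*sqrt ( 2 ) /2, 8.36,9 ]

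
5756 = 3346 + 2410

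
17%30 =17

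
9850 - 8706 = 1144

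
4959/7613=4959/7613 = 0.65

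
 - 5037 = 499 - 5536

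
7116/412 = 17 + 28/103 = 17.27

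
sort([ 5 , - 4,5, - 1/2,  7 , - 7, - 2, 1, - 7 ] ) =[ - 7, - 7,-4, - 2 , - 1/2,1,5,5, 7]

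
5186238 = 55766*93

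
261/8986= 261/8986=0.03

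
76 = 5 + 71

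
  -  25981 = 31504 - 57485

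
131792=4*32948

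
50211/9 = 5579 = 5579.00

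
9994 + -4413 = 5581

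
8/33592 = 1/4199=0.00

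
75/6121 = 75/6121 = 0.01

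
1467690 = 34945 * 42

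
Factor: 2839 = 17^1*167^1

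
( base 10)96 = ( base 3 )10120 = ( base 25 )3l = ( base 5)341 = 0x60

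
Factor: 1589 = 7^1*227^1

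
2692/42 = 64 + 2/21 = 64.10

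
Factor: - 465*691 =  - 321315=- 3^1*5^1*31^1*691^1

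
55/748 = 5/68=0.07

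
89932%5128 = 2756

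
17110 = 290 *59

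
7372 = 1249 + 6123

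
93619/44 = 2127 + 31/44 = 2127.70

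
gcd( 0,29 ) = 29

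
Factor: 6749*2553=3^1*17^1*23^1 *37^1* 397^1= 17230197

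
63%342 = 63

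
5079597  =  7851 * 647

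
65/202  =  65/202 =0.32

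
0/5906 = 0 = 0.00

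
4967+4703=9670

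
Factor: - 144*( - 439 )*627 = 39636432 = 2^4*3^3 * 11^1*19^1* 439^1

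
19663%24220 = 19663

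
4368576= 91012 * 48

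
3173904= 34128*93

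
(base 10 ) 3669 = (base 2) 111001010101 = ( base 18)B5F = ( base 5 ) 104134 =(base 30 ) 429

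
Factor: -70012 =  - 2^2*23^1*761^1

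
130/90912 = 65/45456=0.00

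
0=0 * 287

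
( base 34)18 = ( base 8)52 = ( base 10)42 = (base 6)110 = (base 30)1C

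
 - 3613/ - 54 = 3613/54= 66.91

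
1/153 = 1/153 = 0.01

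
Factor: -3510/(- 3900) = 9/10 = 2^( - 1 )*3^2 * 5^ (-1)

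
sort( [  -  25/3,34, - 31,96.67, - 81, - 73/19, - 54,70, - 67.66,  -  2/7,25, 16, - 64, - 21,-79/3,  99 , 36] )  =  [ - 81, - 67.66, - 64,-54 ,- 31,  -  79/3  , - 21, - 25/3, - 73/19, - 2/7,16,25,34,36,70 , 96.67,99 ]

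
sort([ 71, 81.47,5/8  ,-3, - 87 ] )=[ - 87, - 3,  5/8,  71, 81.47 ]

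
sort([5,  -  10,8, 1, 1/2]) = [ - 10, 1/2, 1,5, 8] 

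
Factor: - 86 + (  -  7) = - 3^1*31^1 = - 93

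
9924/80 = 124+1/20 = 124.05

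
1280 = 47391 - 46111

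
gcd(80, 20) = 20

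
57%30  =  27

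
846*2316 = 1959336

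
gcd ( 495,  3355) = 55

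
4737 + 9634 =14371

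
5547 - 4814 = 733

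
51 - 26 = 25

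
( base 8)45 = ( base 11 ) 34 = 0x25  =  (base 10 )37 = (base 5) 122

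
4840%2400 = 40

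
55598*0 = 0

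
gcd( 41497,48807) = 17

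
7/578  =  7/578 =0.01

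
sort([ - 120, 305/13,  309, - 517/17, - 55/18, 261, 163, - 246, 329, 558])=[-246, - 120, - 517/17, - 55/18,305/13, 163,  261, 309,329,  558]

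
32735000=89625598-56890598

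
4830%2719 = 2111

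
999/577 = 1 + 422/577 = 1.73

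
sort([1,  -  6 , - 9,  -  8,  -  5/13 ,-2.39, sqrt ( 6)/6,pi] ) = [ - 9,  -  8, - 6, - 2.39, -5/13, sqrt( 6)/6,1, pi] 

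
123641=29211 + 94430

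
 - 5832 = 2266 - 8098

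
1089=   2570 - 1481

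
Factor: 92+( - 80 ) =2^2*3^1 =12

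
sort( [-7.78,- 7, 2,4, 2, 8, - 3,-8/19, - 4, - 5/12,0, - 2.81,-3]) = [-7.78, - 7, - 4, - 3,-3,-2.81, - 8/19 ,-5/12 , 0, 2 , 2, 4  ,  8]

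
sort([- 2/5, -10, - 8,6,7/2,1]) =[-10, - 8, - 2/5, 1, 7/2,6] 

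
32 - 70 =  - 38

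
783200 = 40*19580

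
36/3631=36/3631 = 0.01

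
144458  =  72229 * 2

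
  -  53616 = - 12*4468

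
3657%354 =117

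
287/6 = 287/6  =  47.83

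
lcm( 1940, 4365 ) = 17460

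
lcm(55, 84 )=4620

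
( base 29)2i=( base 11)6A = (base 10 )76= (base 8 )114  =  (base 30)2g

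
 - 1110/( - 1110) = 1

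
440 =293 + 147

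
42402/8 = 5300 + 1/4 = 5300.25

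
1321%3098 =1321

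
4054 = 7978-3924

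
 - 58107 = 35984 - 94091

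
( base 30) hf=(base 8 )1015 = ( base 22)11J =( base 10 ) 525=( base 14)297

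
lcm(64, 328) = 2624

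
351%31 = 10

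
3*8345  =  25035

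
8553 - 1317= 7236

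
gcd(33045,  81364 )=1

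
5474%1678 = 440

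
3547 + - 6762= - 3215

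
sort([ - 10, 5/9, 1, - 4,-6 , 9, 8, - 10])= [ - 10, - 10, - 6, - 4,  5/9 , 1, 8, 9]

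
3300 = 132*25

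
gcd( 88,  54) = 2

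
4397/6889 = 4397/6889 = 0.64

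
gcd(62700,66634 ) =2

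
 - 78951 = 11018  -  89969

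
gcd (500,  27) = 1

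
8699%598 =327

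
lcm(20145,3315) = 261885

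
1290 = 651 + 639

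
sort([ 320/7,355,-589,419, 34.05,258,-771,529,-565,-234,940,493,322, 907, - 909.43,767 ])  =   [ -909.43,- 771, - 589,  -  565, - 234,34.05,320/7,  258, 322, 355,419,493,529,  767,907,940]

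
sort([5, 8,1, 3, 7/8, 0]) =[0, 7/8,1, 3,5,8 ]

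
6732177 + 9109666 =15841843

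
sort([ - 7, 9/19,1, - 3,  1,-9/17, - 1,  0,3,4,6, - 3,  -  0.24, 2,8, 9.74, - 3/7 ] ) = [ - 7, -3, -3, - 1, - 9/17,  -  3/7, - 0.24 , 0 , 9/19, 1, 1, 2,3,4 , 6,  8,9.74]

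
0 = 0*523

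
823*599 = 492977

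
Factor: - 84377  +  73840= -10537 = - 41^1*257^1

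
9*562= 5058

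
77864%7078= 6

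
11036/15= 735 + 11/15 = 735.73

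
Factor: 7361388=2^2*3^3*68161^1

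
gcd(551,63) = 1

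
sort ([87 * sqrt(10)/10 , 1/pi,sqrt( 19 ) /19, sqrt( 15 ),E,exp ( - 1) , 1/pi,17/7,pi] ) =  [ sqrt( 19 )/19,1/pi,1/pi,exp( - 1 ), 17/7,E, pi,sqrt( 15 ),87*sqrt( 10)/10 ] 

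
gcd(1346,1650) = 2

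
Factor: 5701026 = 2^1*3^1*19^1*43^1*1163^1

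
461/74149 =461/74149 = 0.01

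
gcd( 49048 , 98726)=2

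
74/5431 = 74/5431 = 0.01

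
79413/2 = 39706 + 1/2 = 39706.50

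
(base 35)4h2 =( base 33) 51J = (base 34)4PN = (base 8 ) 12571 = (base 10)5497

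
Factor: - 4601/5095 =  - 5^(-1)*43^1*107^1 * 1019^(-1)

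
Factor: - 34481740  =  -2^2*5^1*739^1*2333^1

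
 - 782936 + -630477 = -1413413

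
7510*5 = 37550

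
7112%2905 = 1302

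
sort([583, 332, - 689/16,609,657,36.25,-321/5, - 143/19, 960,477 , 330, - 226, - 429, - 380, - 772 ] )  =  [ - 772 , - 429,  -  380 , - 226, - 321/5, - 689/16 , - 143/19, 36.25  ,  330, 332,477,583,609,657, 960]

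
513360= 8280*62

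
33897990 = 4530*7483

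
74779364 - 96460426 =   -  21681062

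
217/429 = 217/429 =0.51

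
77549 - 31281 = 46268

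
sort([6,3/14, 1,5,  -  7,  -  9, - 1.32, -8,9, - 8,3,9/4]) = [ - 9,-8, - 8, - 7, - 1.32, 3/14,1, 9/4,  3, 5, 6, 9]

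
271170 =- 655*( - 414)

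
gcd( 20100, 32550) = 150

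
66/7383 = 22/2461 = 0.01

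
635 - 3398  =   - 2763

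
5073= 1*5073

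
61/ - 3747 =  - 61/3747 =- 0.02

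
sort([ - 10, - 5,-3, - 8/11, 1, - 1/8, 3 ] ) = [  -  10, - 5,-3, - 8/11, - 1/8,1, 3] 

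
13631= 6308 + 7323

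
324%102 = 18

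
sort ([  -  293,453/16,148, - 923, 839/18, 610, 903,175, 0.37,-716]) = [ - 923, - 716,-293,0.37, 453/16,839/18,  148, 175,610,903 ] 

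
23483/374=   23483/374 = 62.79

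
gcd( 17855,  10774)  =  1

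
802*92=73784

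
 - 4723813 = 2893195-7617008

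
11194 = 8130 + 3064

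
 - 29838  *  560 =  - 16709280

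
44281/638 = 69  +  259/638  =  69.41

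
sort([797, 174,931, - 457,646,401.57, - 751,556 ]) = [-751, - 457, 174,401.57,556,646, 797, 931 ] 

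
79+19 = 98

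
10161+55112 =65273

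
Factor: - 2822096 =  - 2^4*233^1*757^1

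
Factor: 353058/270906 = 19^2*277^(-1 ) =361/277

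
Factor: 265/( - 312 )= -2^( - 3)*3^ ( - 1 ) * 5^1*13^( - 1)*53^1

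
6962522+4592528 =11555050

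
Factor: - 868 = - 2^2*7^1*31^1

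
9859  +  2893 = 12752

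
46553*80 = 3724240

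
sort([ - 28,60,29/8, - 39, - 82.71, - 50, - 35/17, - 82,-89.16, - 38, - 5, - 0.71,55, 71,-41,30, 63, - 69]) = [ - 89.16, - 82.71,-82, - 69,-50 , - 41,  -  39, - 38, - 28, - 5, - 35/17, - 0.71,  29/8,30, 55,60, 63,  71] 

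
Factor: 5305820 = 2^2*5^1*13^1*20407^1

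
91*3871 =352261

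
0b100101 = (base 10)37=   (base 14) 29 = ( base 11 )34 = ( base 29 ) 18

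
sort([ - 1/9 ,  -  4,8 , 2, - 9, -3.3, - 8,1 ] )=[ - 9,-8, - 4,-3.3 , - 1/9, 1,2,8]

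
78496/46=39248/23  =  1706.43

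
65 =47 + 18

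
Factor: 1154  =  2^1*577^1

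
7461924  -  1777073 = 5684851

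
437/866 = 437/866 = 0.50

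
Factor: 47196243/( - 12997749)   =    -  15732081/4332583 = - 3^2 * 1748009^1*4332583^(  -  1) 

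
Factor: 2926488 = 2^3*3^1*121937^1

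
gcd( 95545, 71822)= 1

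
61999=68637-6638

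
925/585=185/117 =1.58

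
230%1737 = 230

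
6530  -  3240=3290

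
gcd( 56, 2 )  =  2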